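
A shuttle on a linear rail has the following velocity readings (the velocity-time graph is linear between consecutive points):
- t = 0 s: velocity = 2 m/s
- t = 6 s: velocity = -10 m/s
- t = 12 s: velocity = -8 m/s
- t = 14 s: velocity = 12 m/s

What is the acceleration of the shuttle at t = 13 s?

Acceleration is the slope of the v-t graph on 12–14 s: (12 − -8)/(14 − 12) = 10 m/s².

10 m/s²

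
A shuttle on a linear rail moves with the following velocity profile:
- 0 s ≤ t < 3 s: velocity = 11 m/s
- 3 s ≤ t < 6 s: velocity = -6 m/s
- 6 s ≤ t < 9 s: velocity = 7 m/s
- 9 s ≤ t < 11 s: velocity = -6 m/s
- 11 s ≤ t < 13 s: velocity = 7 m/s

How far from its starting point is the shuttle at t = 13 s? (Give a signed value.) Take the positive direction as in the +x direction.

38 m

Net displacement equals the area under the velocity-time graph (areas below the axis count negative).
0–3 s: 11 × 3 = 33 m
3–6 s: -6 × 3 = -18 m
6–9 s: 7 × 3 = 21 m
9–11 s: -6 × 2 = -12 m
11–13 s: 7 × 2 = 14 m
Net displacement = 38 m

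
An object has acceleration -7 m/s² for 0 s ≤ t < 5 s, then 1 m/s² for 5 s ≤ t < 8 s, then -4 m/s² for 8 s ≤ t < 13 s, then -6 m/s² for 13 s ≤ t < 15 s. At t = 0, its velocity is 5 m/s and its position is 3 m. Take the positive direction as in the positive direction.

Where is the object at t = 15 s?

On each constant-a segment, Δv = aΔt and Δx = v₀Δt + ½aΔt²; chain segment to segment.
0–5 s: v starts 5 m/s; Δx = 5·5 + ½·-7·5² = -62.5 m; v ends -30 m/s.
5–8 s: v starts -30 m/s; Δx = -30·3 + ½·1·3² = -85.5 m; v ends -27 m/s.
8–13 s: v starts -27 m/s; Δx = -27·5 + ½·-4·5² = -185 m; v ends -47 m/s.
13–15 s: v starts -47 m/s; Δx = -47·2 + ½·-6·2² = -106 m; v ends -59 m/s.
x(15) = 3 + Σ Δx = -436 m.

-436 m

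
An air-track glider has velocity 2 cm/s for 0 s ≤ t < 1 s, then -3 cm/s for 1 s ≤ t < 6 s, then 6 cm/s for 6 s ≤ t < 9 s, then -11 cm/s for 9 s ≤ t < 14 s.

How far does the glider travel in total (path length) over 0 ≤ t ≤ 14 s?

90 cm

Total distance travelled is ∫|v| dt — sum the magnitudes of each area piece.
0–1 s: |2| × 1 = 2 cm
1–6 s: |-3| × 5 = 15 cm
6–9 s: |6| × 3 = 18 cm
9–14 s: |-11| × 5 = 55 cm
Total distance = 90 cm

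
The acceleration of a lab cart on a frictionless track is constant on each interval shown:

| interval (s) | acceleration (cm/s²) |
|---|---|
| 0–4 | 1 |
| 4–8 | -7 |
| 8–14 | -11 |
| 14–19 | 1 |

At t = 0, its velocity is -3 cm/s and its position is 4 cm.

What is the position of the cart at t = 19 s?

-864.5 cm

On each constant-a segment, Δv = aΔt and Δx = v₀Δt + ½aΔt²; chain segment to segment.
0–4 s: v starts -3 cm/s; Δx = -3·4 + ½·1·4² = -4 cm; v ends 1 cm/s.
4–8 s: v starts 1 cm/s; Δx = 1·4 + ½·-7·4² = -52 cm; v ends -27 cm/s.
8–14 s: v starts -27 cm/s; Δx = -27·6 + ½·-11·6² = -360 cm; v ends -93 cm/s.
14–19 s: v starts -93 cm/s; Δx = -93·5 + ½·1·5² = -452.5 cm; v ends -88 cm/s.
x(19) = 4 + Σ Δx = -864.5 cm.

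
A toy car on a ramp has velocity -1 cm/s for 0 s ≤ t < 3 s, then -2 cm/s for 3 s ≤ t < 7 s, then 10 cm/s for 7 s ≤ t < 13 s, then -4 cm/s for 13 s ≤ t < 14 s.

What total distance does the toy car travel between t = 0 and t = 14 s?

75 cm

Total distance travelled is ∫|v| dt — sum the magnitudes of each area piece.
0–3 s: |-1| × 3 = 3 cm
3–7 s: |-2| × 4 = 8 cm
7–13 s: |10| × 6 = 60 cm
13–14 s: |-4| × 1 = 4 cm
Total distance = 75 cm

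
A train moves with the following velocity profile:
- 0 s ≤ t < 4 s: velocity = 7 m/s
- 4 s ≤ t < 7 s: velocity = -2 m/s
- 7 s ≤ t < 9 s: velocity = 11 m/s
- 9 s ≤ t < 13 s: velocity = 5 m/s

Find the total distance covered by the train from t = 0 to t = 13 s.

76 m

Distance (not displacement) is the total path length: add the absolute areas under v-t.
0–4 s: |7| × 4 = 28 m
4–7 s: |-2| × 3 = 6 m
7–9 s: |11| × 2 = 22 m
9–13 s: |5| × 4 = 20 m
Total distance = 76 m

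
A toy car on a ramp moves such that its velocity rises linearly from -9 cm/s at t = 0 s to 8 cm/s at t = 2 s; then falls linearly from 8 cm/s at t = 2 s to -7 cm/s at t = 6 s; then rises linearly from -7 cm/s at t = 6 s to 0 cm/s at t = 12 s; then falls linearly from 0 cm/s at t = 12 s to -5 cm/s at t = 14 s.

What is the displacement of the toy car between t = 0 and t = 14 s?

Displacement is the signed area under the v-t curve.
0–2 s: ½(-9 + 8)(2) = -1 cm
2–6 s: ½(8 + -7)(4) = 2 cm
6–12 s: ½(-7 + 0)(6) = -21 cm
12–14 s: ½(0 + -5)(2) = -5 cm
Net displacement = -25 cm

-25 cm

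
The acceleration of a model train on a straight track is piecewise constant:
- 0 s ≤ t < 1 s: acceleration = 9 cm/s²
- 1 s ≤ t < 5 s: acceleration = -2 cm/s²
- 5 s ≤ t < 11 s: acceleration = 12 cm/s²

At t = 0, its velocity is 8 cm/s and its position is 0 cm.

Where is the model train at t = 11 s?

On each constant-a segment, Δv = aΔt and Δx = v₀Δt + ½aΔt²; chain segment to segment.
0–1 s: v starts 8 cm/s; Δx = 8·1 + ½·9·1² = 12.5 cm; v ends 17 cm/s.
1–5 s: v starts 17 cm/s; Δx = 17·4 + ½·-2·4² = 52 cm; v ends 9 cm/s.
5–11 s: v starts 9 cm/s; Δx = 9·6 + ½·12·6² = 270 cm; v ends 81 cm/s.
x(11) = 0 + Σ Δx = 334.5 cm.

334.5 cm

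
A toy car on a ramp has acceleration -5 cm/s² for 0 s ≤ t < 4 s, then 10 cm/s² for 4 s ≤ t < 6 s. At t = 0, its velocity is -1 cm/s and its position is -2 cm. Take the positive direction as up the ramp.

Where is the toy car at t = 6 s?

-68 cm

On each constant-a segment, Δv = aΔt and Δx = v₀Δt + ½aΔt²; chain segment to segment.
0–4 s: v starts -1 cm/s; Δx = -1·4 + ½·-5·4² = -44 cm; v ends -21 cm/s.
4–6 s: v starts -21 cm/s; Δx = -21·2 + ½·10·2² = -22 cm; v ends -1 cm/s.
x(6) = -2 + Σ Δx = -68 cm.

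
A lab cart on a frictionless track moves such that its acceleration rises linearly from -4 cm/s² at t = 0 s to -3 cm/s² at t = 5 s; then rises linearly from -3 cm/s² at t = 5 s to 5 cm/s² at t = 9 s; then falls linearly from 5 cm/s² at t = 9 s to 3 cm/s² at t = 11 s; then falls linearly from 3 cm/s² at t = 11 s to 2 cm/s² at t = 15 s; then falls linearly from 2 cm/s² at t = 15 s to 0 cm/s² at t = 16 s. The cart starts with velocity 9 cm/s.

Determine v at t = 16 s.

Δv equals the area under the a-t graph; then v = v₀ + Δv.
0–5 s: ½(-4 + -3)(5) = -17.5 cm/s
5–9 s: ½(-3 + 5)(4) = 4 cm/s
9–11 s: ½(5 + 3)(2) = 8 cm/s
11–15 s: ½(3 + 2)(4) = 10 cm/s
15–16 s: ½(2 + 0)(1) = 1 cm/s
Δv = 5.5 cm/s, so v(16) = 9 + (5.5) = 14.5 cm/s.

14.5 cm/s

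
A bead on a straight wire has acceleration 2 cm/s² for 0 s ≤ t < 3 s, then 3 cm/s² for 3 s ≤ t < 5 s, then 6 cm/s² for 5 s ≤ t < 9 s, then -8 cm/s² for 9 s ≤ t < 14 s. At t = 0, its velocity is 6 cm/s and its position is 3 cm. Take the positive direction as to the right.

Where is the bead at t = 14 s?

290 cm

On each constant-a segment, Δv = aΔt and Δx = v₀Δt + ½aΔt²; chain segment to segment.
0–3 s: v starts 6 cm/s; Δx = 6·3 + ½·2·3² = 27 cm; v ends 12 cm/s.
3–5 s: v starts 12 cm/s; Δx = 12·2 + ½·3·2² = 30 cm; v ends 18 cm/s.
5–9 s: v starts 18 cm/s; Δx = 18·4 + ½·6·4² = 120 cm; v ends 42 cm/s.
9–14 s: v starts 42 cm/s; Δx = 42·5 + ½·-8·5² = 110 cm; v ends 2 cm/s.
x(14) = 3 + Σ Δx = 290 cm.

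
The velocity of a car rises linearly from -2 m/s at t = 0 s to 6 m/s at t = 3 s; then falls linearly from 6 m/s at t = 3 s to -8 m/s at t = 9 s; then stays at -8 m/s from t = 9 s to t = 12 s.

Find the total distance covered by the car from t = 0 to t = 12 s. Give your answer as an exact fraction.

741/14 m

Total distance travelled is ∫|v| dt — sum the magnitudes of each area piece.
0–3 s: v = 0 at t = 0.75 s; triangle areas 0.75 + 6.75 = 7.5 m
3–9 s: v = 0 at t = 39/7 s; triangle areas 54/7 + 96/7 = 150/7 m
9–12 s: |-8| × 3 = 24 m
Total distance = 741/14 m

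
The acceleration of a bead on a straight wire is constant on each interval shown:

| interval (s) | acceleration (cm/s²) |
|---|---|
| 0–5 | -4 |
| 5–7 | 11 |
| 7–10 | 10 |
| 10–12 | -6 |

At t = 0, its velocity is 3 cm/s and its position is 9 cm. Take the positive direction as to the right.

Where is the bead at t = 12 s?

80 cm

On each constant-a segment, Δv = aΔt and Δx = v₀Δt + ½aΔt²; chain segment to segment.
0–5 s: v starts 3 cm/s; Δx = 3·5 + ½·-4·5² = -35 cm; v ends -17 cm/s.
5–7 s: v starts -17 cm/s; Δx = -17·2 + ½·11·2² = -12 cm; v ends 5 cm/s.
7–10 s: v starts 5 cm/s; Δx = 5·3 + ½·10·3² = 60 cm; v ends 35 cm/s.
10–12 s: v starts 35 cm/s; Δx = 35·2 + ½·-6·2² = 58 cm; v ends 23 cm/s.
x(12) = 9 + Σ Δx = 80 cm.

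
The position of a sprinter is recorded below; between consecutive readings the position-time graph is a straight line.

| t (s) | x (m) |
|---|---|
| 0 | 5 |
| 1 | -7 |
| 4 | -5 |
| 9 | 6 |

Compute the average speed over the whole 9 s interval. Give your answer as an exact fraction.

25/9 m/s

Average speed = (total path length)/(elapsed time); on a piecewise-linear x-t graph the path length is Σ|Δx|.
0–1 s: |Δx| = |-7 − 5| = 12 m
1–4 s: |Δx| = |-5 − -7| = 2 m
4–9 s: |Δx| = |6 − -5| = 11 m
Total path = 25 m; average speed = 25/9 = 25/9 m/s.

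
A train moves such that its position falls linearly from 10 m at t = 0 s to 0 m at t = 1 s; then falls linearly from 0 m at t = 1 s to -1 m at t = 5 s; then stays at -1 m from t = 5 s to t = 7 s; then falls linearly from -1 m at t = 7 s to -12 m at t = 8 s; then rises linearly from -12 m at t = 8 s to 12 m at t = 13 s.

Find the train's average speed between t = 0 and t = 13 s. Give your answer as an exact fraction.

46/13 m/s

Average speed = (total path length)/(elapsed time); on a piecewise-linear x-t graph the path length is Σ|Δx|.
0–1 s: |Δx| = |0 − 10| = 10 m
1–5 s: |Δx| = |-1 − 0| = 1 m
5–7 s: |Δx| = |-1 − -1| = 0 m
7–8 s: |Δx| = |-12 − -1| = 11 m
8–13 s: |Δx| = |12 − -12| = 24 m
Total path = 46 m; average speed = 46/13 = 46/13 m/s.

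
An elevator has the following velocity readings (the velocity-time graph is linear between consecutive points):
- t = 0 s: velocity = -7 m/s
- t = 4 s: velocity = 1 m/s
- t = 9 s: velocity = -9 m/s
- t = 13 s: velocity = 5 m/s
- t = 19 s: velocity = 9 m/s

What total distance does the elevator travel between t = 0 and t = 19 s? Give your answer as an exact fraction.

631/7 m

Total distance travelled is ∫|v| dt — sum the magnitudes of each area piece.
0–4 s: v = 0 at t = 3.5 s; triangle areas 12.25 + 0.25 = 12.5 m
4–9 s: v = 0 at t = 4.5 s; triangle areas 0.25 + 20.25 = 20.5 m
9–13 s: v = 0 at t = 81/7 s; triangle areas 81/7 + 25/7 = 106/7 m
13–19 s: |½(5 + 9)(6)| = 42 m
Total distance = 631/7 m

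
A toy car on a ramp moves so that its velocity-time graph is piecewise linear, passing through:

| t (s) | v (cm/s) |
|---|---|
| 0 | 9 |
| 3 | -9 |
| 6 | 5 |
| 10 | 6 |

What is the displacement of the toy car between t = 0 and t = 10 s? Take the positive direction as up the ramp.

Net displacement equals the area under the velocity-time graph (areas below the axis count negative).
0–3 s: ½(9 + -9)(3) = 0 cm
3–6 s: ½(-9 + 5)(3) = -6 cm
6–10 s: ½(5 + 6)(4) = 22 cm
Net displacement = 16 cm

16 cm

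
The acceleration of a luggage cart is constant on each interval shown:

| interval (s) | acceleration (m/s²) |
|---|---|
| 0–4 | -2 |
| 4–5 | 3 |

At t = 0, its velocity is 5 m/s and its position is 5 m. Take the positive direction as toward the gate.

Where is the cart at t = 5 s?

7.5 m

On each constant-a segment, Δv = aΔt and Δx = v₀Δt + ½aΔt²; chain segment to segment.
0–4 s: v starts 5 m/s; Δx = 5·4 + ½·-2·4² = 4 m; v ends -3 m/s.
4–5 s: v starts -3 m/s; Δx = -3·1 + ½·3·1² = -1.5 m; v ends 0 m/s.
x(5) = 5 + Σ Δx = 7.5 m.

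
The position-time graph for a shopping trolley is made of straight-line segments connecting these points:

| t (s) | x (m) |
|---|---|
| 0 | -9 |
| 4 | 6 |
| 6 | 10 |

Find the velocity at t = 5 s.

2 m/s

Velocity is the slope of the x-t graph on 4–6 s: (10 − 6)/(6 − 4) = 2 m/s.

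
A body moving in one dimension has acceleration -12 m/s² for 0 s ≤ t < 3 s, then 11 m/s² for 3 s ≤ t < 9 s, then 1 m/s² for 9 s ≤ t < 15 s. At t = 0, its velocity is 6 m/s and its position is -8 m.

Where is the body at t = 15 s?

On each constant-a segment, Δv = aΔt and Δx = v₀Δt + ½aΔt²; chain segment to segment.
0–3 s: v starts 6 m/s; Δx = 6·3 + ½·-12·3² = -36 m; v ends -30 m/s.
3–9 s: v starts -30 m/s; Δx = -30·6 + ½·11·6² = 18 m; v ends 36 m/s.
9–15 s: v starts 36 m/s; Δx = 36·6 + ½·1·6² = 234 m; v ends 42 m/s.
x(15) = -8 + Σ Δx = 208 m.

208 m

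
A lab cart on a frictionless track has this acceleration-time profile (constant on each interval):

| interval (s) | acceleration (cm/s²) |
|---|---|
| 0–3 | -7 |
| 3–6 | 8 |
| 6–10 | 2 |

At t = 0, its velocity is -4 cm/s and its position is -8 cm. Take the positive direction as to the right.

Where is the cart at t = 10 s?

-78.5 cm

On each constant-a segment, Δv = aΔt and Δx = v₀Δt + ½aΔt²; chain segment to segment.
0–3 s: v starts -4 cm/s; Δx = -4·3 + ½·-7·3² = -43.5 cm; v ends -25 cm/s.
3–6 s: v starts -25 cm/s; Δx = -25·3 + ½·8·3² = -39 cm; v ends -1 cm/s.
6–10 s: v starts -1 cm/s; Δx = -1·4 + ½·2·4² = 12 cm; v ends 7 cm/s.
x(10) = -8 + Σ Δx = -78.5 cm.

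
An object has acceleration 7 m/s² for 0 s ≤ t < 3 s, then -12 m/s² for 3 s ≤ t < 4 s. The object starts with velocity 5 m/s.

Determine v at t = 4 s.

Δv equals the area under the a-t graph; then v = v₀ + Δv.
0–3 s: 7 × 3 = 21 m/s
3–4 s: -12 × 1 = -12 m/s
Δv = 9 m/s, so v(4) = 5 + (9) = 14 m/s.

14 m/s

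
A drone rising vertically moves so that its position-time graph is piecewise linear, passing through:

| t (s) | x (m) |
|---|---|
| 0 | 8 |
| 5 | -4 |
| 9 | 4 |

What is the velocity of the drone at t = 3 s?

Velocity is the slope of the x-t graph on 0–5 s: (-4 − 8)/(5 − 0) = -2.4 m/s.

-2.4 m/s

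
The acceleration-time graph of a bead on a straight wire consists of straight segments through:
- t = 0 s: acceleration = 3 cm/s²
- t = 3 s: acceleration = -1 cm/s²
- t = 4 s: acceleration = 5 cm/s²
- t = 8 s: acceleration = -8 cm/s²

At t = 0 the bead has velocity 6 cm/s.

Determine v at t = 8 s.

5 cm/s

Δv equals the area under the a-t graph; then v = v₀ + Δv.
0–3 s: ½(3 + -1)(3) = 3 cm/s
3–4 s: ½(-1 + 5)(1) = 2 cm/s
4–8 s: ½(5 + -8)(4) = -6 cm/s
Δv = -1 cm/s, so v(8) = 6 + (-1) = 5 cm/s.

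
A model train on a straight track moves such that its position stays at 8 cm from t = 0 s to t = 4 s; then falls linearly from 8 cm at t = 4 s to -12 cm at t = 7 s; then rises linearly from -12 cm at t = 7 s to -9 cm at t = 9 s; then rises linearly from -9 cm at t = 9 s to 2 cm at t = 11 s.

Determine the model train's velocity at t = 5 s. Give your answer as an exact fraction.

Velocity is the slope of the x-t graph on 4–7 s: (-12 − 8)/(7 − 4) = -20/3 cm/s.

-20/3 cm/s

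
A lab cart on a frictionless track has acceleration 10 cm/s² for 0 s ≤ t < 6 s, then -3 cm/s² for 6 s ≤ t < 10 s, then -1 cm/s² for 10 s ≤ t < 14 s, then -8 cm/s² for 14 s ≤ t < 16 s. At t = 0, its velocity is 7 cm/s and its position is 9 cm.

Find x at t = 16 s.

773 cm

On each constant-a segment, Δv = aΔt and Δx = v₀Δt + ½aΔt²; chain segment to segment.
0–6 s: v starts 7 cm/s; Δx = 7·6 + ½·10·6² = 222 cm; v ends 67 cm/s.
6–10 s: v starts 67 cm/s; Δx = 67·4 + ½·-3·4² = 244 cm; v ends 55 cm/s.
10–14 s: v starts 55 cm/s; Δx = 55·4 + ½·-1·4² = 212 cm; v ends 51 cm/s.
14–16 s: v starts 51 cm/s; Δx = 51·2 + ½·-8·2² = 86 cm; v ends 35 cm/s.
x(16) = 9 + Σ Δx = 773 cm.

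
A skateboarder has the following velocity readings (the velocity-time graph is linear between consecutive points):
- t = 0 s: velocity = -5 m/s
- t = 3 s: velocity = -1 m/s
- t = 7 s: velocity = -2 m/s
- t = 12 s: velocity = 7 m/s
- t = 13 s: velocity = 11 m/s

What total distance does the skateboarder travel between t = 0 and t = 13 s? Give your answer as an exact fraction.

Total distance travelled is ∫|v| dt — sum the magnitudes of each area piece.
0–3 s: |½(-5 + -1)(3)| = 9 m
3–7 s: |½(-1 + -2)(4)| = 6 m
7–12 s: v = 0 at t = 73/9 s; triangle areas 10/9 + 245/18 = 265/18 m
12–13 s: |½(7 + 11)(1)| = 9 m
Total distance = 697/18 m

697/18 m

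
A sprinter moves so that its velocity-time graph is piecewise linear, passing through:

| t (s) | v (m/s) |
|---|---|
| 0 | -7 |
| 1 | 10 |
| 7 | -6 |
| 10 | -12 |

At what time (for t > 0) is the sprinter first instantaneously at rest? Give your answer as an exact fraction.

t = 7/17 s

v changes sign on 0–1 s (from -7 to 10); the graph is linear there, so v = 0 at t = 0 + (7)·(1 − 0)/(10 − -7) = 7/17 s.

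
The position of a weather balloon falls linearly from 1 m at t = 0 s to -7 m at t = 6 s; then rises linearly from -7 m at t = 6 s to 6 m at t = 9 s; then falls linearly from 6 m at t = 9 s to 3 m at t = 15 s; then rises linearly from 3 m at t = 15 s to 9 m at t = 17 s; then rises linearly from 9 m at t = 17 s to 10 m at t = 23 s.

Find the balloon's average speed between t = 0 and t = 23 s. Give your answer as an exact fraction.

Average speed = (total path length)/(elapsed time); on a piecewise-linear x-t graph the path length is Σ|Δx|.
0–6 s: |Δx| = |-7 − 1| = 8 m
6–9 s: |Δx| = |6 − -7| = 13 m
9–15 s: |Δx| = |3 − 6| = 3 m
15–17 s: |Δx| = |9 − 3| = 6 m
17–23 s: |Δx| = |10 − 9| = 1 m
Total path = 31 m; average speed = 31/23 = 31/23 m/s.

31/23 m/s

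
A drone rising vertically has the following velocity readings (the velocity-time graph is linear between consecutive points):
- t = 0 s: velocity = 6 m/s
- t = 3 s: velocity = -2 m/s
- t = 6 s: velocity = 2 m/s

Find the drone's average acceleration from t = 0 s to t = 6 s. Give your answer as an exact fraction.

-2/3 m/s²

Average acceleration = Δv/Δt = (2 − 6)/(6 − 0) = -2/3 m/s².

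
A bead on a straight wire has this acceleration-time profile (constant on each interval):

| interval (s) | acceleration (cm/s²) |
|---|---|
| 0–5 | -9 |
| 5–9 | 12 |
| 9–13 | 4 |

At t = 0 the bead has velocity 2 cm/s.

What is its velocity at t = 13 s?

Δv equals the area under the a-t graph; then v = v₀ + Δv.
0–5 s: -9 × 5 = -45 cm/s
5–9 s: 12 × 4 = 48 cm/s
9–13 s: 4 × 4 = 16 cm/s
Δv = 19 cm/s, so v(13) = 2 + (19) = 21 cm/s.

21 cm/s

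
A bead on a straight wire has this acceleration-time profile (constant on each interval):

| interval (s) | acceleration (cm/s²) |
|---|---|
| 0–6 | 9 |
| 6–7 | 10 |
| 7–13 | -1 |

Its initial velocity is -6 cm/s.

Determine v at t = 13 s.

52 cm/s

Δv equals the area under the a-t graph; then v = v₀ + Δv.
0–6 s: 9 × 6 = 54 cm/s
6–7 s: 10 × 1 = 10 cm/s
7–13 s: -1 × 6 = -6 cm/s
Δv = 58 cm/s, so v(13) = -6 + (58) = 52 cm/s.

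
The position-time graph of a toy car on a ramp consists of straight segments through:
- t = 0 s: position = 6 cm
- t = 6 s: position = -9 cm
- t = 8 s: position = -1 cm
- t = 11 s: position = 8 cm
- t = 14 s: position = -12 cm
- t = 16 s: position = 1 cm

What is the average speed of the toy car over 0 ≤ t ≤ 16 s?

4.0625 cm/s

Average speed = (total path length)/(elapsed time); on a piecewise-linear x-t graph the path length is Σ|Δx|.
0–6 s: |Δx| = |-9 − 6| = 15 cm
6–8 s: |Δx| = |-1 − -9| = 8 cm
8–11 s: |Δx| = |8 − -1| = 9 cm
11–14 s: |Δx| = |-12 − 8| = 20 cm
14–16 s: |Δx| = |1 − -12| = 13 cm
Total path = 65 cm; average speed = 65/16 = 4.0625 cm/s.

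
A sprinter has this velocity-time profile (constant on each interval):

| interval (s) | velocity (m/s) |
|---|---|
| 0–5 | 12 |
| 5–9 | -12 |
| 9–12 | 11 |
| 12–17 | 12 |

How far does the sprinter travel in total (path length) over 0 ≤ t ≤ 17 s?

Total distance travelled is ∫|v| dt — sum the magnitudes of each area piece.
0–5 s: |12| × 5 = 60 m
5–9 s: |-12| × 4 = 48 m
9–12 s: |11| × 3 = 33 m
12–17 s: |12| × 5 = 60 m
Total distance = 201 m

201 m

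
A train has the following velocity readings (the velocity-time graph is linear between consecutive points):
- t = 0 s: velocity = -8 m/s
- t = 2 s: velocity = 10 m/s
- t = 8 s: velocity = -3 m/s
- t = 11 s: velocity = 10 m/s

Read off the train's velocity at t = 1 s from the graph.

On 0–2 s the graph is linear from -8 to 10 m/s: v(1) = -8 + (10 − -8)·(1 − 0)/(2 − 0) = 1 m/s.

1 m/s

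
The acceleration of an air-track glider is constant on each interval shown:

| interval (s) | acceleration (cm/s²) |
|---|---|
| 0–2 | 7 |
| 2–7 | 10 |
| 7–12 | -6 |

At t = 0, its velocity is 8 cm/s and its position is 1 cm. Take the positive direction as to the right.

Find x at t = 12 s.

551 cm

On each constant-a segment, Δv = aΔt and Δx = v₀Δt + ½aΔt²; chain segment to segment.
0–2 s: v starts 8 cm/s; Δx = 8·2 + ½·7·2² = 30 cm; v ends 22 cm/s.
2–7 s: v starts 22 cm/s; Δx = 22·5 + ½·10·5² = 235 cm; v ends 72 cm/s.
7–12 s: v starts 72 cm/s; Δx = 72·5 + ½·-6·5² = 285 cm; v ends 42 cm/s.
x(12) = 1 + Σ Δx = 551 cm.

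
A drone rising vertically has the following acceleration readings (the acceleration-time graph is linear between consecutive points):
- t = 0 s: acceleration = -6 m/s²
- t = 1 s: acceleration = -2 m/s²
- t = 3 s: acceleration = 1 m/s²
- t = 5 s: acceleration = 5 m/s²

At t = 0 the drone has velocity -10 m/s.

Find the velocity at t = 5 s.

-9 m/s

Δv equals the area under the a-t graph; then v = v₀ + Δv.
0–1 s: ½(-6 + -2)(1) = -4 m/s
1–3 s: ½(-2 + 1)(2) = -1 m/s
3–5 s: ½(1 + 5)(2) = 6 m/s
Δv = 1 m/s, so v(5) = -10 + (1) = -9 m/s.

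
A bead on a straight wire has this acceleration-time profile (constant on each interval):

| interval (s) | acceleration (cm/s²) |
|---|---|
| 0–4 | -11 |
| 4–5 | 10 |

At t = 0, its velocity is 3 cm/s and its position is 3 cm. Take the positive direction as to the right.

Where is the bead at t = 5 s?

-109 cm

On each constant-a segment, Δv = aΔt and Δx = v₀Δt + ½aΔt²; chain segment to segment.
0–4 s: v starts 3 cm/s; Δx = 3·4 + ½·-11·4² = -76 cm; v ends -41 cm/s.
4–5 s: v starts -41 cm/s; Δx = -41·1 + ½·10·1² = -36 cm; v ends -31 cm/s.
x(5) = 3 + Σ Δx = -109 cm.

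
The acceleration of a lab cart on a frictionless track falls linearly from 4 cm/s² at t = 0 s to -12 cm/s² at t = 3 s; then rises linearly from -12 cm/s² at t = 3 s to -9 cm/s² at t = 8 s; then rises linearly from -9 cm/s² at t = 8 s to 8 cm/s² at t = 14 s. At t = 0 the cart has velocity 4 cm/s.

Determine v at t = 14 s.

-63.5 cm/s

Δv equals the area under the a-t graph; then v = v₀ + Δv.
0–3 s: ½(4 + -12)(3) = -12 cm/s
3–8 s: ½(-12 + -9)(5) = -52.5 cm/s
8–14 s: ½(-9 + 8)(6) = -3 cm/s
Δv = -67.5 cm/s, so v(14) = 4 + (-67.5) = -63.5 cm/s.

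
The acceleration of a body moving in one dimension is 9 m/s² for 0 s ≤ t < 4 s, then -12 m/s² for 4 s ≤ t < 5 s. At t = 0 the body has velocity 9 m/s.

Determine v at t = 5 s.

Δv equals the area under the a-t graph; then v = v₀ + Δv.
0–4 s: 9 × 4 = 36 m/s
4–5 s: -12 × 1 = -12 m/s
Δv = 24 m/s, so v(5) = 9 + (24) = 33 m/s.

33 m/s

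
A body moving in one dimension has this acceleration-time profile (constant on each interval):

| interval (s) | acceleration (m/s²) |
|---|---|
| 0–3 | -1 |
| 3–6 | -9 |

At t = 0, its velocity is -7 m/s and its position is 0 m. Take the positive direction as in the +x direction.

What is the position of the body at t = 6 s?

On each constant-a segment, Δv = aΔt and Δx = v₀Δt + ½aΔt²; chain segment to segment.
0–3 s: v starts -7 m/s; Δx = -7·3 + ½·-1·3² = -25.5 m; v ends -10 m/s.
3–6 s: v starts -10 m/s; Δx = -10·3 + ½·-9·3² = -70.5 m; v ends -37 m/s.
x(6) = 0 + Σ Δx = -96 m.

-96 m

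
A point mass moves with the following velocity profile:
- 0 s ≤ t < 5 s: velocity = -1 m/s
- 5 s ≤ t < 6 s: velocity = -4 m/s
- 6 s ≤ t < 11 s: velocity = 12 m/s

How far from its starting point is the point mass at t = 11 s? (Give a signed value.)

Displacement is the signed area under the v-t curve.
0–5 s: -1 × 5 = -5 m
5–6 s: -4 × 1 = -4 m
6–11 s: 12 × 5 = 60 m
Net displacement = 51 m

51 m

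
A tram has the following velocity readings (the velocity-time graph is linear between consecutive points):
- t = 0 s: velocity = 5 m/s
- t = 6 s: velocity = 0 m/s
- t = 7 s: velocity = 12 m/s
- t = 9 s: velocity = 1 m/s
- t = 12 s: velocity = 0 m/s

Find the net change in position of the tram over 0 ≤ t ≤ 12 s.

Displacement is the signed area under the v-t curve.
0–6 s: ½(5 + 0)(6) = 15 m
6–7 s: ½(0 + 12)(1) = 6 m
7–9 s: ½(12 + 1)(2) = 13 m
9–12 s: ½(1 + 0)(3) = 1.5 m
Net displacement = 35.5 m

35.5 m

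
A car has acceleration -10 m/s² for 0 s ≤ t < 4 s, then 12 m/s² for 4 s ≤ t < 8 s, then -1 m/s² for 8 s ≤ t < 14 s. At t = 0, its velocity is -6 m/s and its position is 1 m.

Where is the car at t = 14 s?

-197 m

On each constant-a segment, Δv = aΔt and Δx = v₀Δt + ½aΔt²; chain segment to segment.
0–4 s: v starts -6 m/s; Δx = -6·4 + ½·-10·4² = -104 m; v ends -46 m/s.
4–8 s: v starts -46 m/s; Δx = -46·4 + ½·12·4² = -88 m; v ends 2 m/s.
8–14 s: v starts 2 m/s; Δx = 2·6 + ½·-1·6² = -6 m; v ends -4 m/s.
x(14) = 1 + Σ Δx = -197 m.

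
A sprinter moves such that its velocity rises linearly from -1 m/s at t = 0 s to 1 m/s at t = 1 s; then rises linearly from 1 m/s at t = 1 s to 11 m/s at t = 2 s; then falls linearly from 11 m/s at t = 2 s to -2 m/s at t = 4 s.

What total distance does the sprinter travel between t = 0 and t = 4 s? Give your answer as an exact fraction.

419/26 m

Total distance travelled is ∫|v| dt — sum the magnitudes of each area piece.
0–1 s: v = 0 at t = 0.5 s; triangle areas 0.25 + 0.25 = 0.5 m
1–2 s: |½(1 + 11)(1)| = 6 m
2–4 s: v = 0 at t = 48/13 s; triangle areas 121/13 + 4/13 = 125/13 m
Total distance = 419/26 m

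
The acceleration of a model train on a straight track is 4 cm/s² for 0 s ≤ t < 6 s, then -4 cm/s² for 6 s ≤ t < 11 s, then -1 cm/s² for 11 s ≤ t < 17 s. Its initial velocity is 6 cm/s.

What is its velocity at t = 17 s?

Δv equals the area under the a-t graph; then v = v₀ + Δv.
0–6 s: 4 × 6 = 24 cm/s
6–11 s: -4 × 5 = -20 cm/s
11–17 s: -1 × 6 = -6 cm/s
Δv = -2 cm/s, so v(17) = 6 + (-2) = 4 cm/s.

4 cm/s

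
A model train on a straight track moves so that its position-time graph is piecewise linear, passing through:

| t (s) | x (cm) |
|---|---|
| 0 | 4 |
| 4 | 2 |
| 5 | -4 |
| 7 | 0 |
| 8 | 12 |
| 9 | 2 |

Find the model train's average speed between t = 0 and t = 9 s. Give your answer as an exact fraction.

34/9 cm/s

Average speed = (total path length)/(elapsed time); on a piecewise-linear x-t graph the path length is Σ|Δx|.
0–4 s: |Δx| = |2 − 4| = 2 cm
4–5 s: |Δx| = |-4 − 2| = 6 cm
5–7 s: |Δx| = |0 − -4| = 4 cm
7–8 s: |Δx| = |12 − 0| = 12 cm
8–9 s: |Δx| = |2 − 12| = 10 cm
Total path = 34 cm; average speed = 34/9 = 34/9 cm/s.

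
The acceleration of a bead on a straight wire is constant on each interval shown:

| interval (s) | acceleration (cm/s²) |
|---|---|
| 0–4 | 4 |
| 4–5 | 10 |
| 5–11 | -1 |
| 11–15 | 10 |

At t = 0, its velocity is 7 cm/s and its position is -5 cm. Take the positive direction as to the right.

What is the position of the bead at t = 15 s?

On each constant-a segment, Δv = aΔt and Δx = v₀Δt + ½aΔt²; chain segment to segment.
0–4 s: v starts 7 cm/s; Δx = 7·4 + ½·4·4² = 60 cm; v ends 23 cm/s.
4–5 s: v starts 23 cm/s; Δx = 23·1 + ½·10·1² = 28 cm; v ends 33 cm/s.
5–11 s: v starts 33 cm/s; Δx = 33·6 + ½·-1·6² = 180 cm; v ends 27 cm/s.
11–15 s: v starts 27 cm/s; Δx = 27·4 + ½·10·4² = 188 cm; v ends 67 cm/s.
x(15) = -5 + Σ Δx = 451 cm.

451 cm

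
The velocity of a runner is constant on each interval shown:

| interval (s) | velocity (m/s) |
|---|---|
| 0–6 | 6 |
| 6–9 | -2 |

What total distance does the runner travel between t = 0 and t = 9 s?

42 m

Distance (not displacement) is the total path length: add the absolute areas under v-t.
0–6 s: |6| × 6 = 36 m
6–9 s: |-2| × 3 = 6 m
Total distance = 42 m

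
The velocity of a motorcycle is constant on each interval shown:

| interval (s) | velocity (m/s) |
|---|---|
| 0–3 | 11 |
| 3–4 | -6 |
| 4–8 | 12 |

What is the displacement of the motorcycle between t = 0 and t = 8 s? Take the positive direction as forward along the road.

Displacement is the signed area under the v-t curve.
0–3 s: 11 × 3 = 33 m
3–4 s: -6 × 1 = -6 m
4–8 s: 12 × 4 = 48 m
Net displacement = 75 m

75 m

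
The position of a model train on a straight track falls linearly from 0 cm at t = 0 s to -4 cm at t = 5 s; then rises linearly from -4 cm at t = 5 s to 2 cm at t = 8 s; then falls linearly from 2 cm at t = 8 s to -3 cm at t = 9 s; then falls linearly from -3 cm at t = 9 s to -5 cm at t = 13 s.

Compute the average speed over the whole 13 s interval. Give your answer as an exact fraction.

Average speed = (total path length)/(elapsed time); on a piecewise-linear x-t graph the path length is Σ|Δx|.
0–5 s: |Δx| = |-4 − 0| = 4 cm
5–8 s: |Δx| = |2 − -4| = 6 cm
8–9 s: |Δx| = |-3 − 2| = 5 cm
9–13 s: |Δx| = |-5 − -3| = 2 cm
Total path = 17 cm; average speed = 17/13 = 17/13 cm/s.

17/13 cm/s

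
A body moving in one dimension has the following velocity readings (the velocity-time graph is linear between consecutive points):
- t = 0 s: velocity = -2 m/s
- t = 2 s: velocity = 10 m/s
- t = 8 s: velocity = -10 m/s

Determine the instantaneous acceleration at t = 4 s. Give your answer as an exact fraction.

Acceleration is the slope of the v-t graph on 2–8 s: (-10 − 10)/(8 − 2) = -10/3 m/s².

-10/3 m/s²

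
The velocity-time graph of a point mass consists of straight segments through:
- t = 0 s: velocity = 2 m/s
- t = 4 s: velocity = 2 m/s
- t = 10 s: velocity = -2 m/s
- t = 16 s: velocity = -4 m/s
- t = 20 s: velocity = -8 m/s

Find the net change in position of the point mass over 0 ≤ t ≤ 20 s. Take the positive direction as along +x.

-34 m

Displacement is the signed area under the v-t curve.
0–4 s: 2 × 4 = 8 m
4–10 s: ½(2 + -2)(6) = 0 m
10–16 s: ½(-2 + -4)(6) = -18 m
16–20 s: ½(-4 + -8)(4) = -24 m
Net displacement = -34 m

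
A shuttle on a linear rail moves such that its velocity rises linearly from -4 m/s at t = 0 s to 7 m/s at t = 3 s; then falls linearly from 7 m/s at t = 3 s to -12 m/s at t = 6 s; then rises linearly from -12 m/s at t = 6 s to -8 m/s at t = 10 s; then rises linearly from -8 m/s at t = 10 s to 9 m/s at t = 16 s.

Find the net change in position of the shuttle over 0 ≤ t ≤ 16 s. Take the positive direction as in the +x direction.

-40 m

Displacement is the signed area under the v-t curve.
0–3 s: ½(-4 + 7)(3) = 4.5 m
3–6 s: ½(7 + -12)(3) = -7.5 m
6–10 s: ½(-12 + -8)(4) = -40 m
10–16 s: ½(-8 + 9)(6) = 3 m
Net displacement = -40 m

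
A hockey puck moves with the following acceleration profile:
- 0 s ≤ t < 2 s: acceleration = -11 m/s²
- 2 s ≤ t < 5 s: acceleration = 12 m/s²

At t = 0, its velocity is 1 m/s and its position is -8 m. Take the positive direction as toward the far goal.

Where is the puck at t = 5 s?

-37 m

On each constant-a segment, Δv = aΔt and Δx = v₀Δt + ½aΔt²; chain segment to segment.
0–2 s: v starts 1 m/s; Δx = 1·2 + ½·-11·2² = -20 m; v ends -21 m/s.
2–5 s: v starts -21 m/s; Δx = -21·3 + ½·12·3² = -9 m; v ends 15 m/s.
x(5) = -8 + Σ Δx = -37 m.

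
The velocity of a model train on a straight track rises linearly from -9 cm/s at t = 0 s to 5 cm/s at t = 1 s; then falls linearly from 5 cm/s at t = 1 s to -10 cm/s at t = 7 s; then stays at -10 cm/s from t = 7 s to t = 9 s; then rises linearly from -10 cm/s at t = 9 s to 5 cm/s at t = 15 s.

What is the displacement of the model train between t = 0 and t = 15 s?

-52 cm

Displacement is the signed area under the v-t curve.
0–1 s: ½(-9 + 5)(1) = -2 cm
1–7 s: ½(5 + -10)(6) = -15 cm
7–9 s: -10 × 2 = -20 cm
9–15 s: ½(-10 + 5)(6) = -15 cm
Net displacement = -52 cm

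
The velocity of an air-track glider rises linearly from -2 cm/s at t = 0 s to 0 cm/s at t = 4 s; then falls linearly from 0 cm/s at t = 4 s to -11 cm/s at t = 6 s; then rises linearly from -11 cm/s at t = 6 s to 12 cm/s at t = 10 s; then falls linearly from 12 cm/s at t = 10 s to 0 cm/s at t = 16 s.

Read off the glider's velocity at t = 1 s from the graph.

-1.5 cm/s

On 0–4 s the graph is linear from -2 to 0 cm/s: v(1) = -2 + (0 − -2)·(1 − 0)/(4 − 0) = -1.5 cm/s.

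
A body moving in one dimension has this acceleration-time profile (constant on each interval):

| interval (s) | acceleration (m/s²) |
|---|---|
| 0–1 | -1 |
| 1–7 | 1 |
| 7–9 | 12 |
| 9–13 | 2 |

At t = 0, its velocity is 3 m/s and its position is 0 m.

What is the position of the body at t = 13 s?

216.5 m

On each constant-a segment, Δv = aΔt and Δx = v₀Δt + ½aΔt²; chain segment to segment.
0–1 s: v starts 3 m/s; Δx = 3·1 + ½·-1·1² = 2.5 m; v ends 2 m/s.
1–7 s: v starts 2 m/s; Δx = 2·6 + ½·1·6² = 30 m; v ends 8 m/s.
7–9 s: v starts 8 m/s; Δx = 8·2 + ½·12·2² = 40 m; v ends 32 m/s.
9–13 s: v starts 32 m/s; Δx = 32·4 + ½·2·4² = 144 m; v ends 40 m/s.
x(13) = 0 + Σ Δx = 216.5 m.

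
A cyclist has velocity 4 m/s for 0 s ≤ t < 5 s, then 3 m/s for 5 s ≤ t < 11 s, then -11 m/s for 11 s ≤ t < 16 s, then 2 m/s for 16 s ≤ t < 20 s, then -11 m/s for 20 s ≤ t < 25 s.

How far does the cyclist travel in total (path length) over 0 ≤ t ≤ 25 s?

Total distance travelled is ∫|v| dt — sum the magnitudes of each area piece.
0–5 s: |4| × 5 = 20 m
5–11 s: |3| × 6 = 18 m
11–16 s: |-11| × 5 = 55 m
16–20 s: |2| × 4 = 8 m
20–25 s: |-11| × 5 = 55 m
Total distance = 156 m

156 m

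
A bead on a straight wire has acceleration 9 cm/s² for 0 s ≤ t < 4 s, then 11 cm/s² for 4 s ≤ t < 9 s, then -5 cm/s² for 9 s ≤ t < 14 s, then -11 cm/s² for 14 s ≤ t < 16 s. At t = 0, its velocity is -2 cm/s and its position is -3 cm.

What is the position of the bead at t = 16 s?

On each constant-a segment, Δv = aΔt and Δx = v₀Δt + ½aΔt²; chain segment to segment.
0–4 s: v starts -2 cm/s; Δx = -2·4 + ½·9·4² = 64 cm; v ends 34 cm/s.
4–9 s: v starts 34 cm/s; Δx = 34·5 + ½·11·5² = 307.5 cm; v ends 89 cm/s.
9–14 s: v starts 89 cm/s; Δx = 89·5 + ½·-5·5² = 382.5 cm; v ends 64 cm/s.
14–16 s: v starts 64 cm/s; Δx = 64·2 + ½·-11·2² = 106 cm; v ends 42 cm/s.
x(16) = -3 + Σ Δx = 857 cm.

857 cm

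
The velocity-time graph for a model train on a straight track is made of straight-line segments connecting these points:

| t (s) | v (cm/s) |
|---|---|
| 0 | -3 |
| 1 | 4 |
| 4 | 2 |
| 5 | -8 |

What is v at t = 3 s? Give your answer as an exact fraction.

On 1–4 s the graph is linear from 4 to 2 cm/s: v(3) = 4 + (2 − 4)·(3 − 1)/(4 − 1) = 8/3 cm/s.

8/3 cm/s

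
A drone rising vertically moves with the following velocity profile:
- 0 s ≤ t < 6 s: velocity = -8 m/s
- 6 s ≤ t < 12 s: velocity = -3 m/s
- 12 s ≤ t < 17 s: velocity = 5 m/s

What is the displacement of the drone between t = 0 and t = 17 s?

Net displacement equals the area under the velocity-time graph (areas below the axis count negative).
0–6 s: -8 × 6 = -48 m
6–12 s: -3 × 6 = -18 m
12–17 s: 5 × 5 = 25 m
Net displacement = -41 m

-41 m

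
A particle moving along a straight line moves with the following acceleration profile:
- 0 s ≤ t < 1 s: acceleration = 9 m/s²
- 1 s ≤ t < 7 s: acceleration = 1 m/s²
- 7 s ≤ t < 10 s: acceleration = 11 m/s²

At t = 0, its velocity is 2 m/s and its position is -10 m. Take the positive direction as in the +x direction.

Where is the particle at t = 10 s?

181 m

On each constant-a segment, Δv = aΔt and Δx = v₀Δt + ½aΔt²; chain segment to segment.
0–1 s: v starts 2 m/s; Δx = 2·1 + ½·9·1² = 6.5 m; v ends 11 m/s.
1–7 s: v starts 11 m/s; Δx = 11·6 + ½·1·6² = 84 m; v ends 17 m/s.
7–10 s: v starts 17 m/s; Δx = 17·3 + ½·11·3² = 100.5 m; v ends 50 m/s.
x(10) = -10 + Σ Δx = 181 m.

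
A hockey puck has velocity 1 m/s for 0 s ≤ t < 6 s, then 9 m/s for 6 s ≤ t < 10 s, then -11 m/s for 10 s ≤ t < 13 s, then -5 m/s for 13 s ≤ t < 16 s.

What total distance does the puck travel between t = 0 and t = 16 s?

Distance (not displacement) is the total path length: add the absolute areas under v-t.
0–6 s: |1| × 6 = 6 m
6–10 s: |9| × 4 = 36 m
10–13 s: |-11| × 3 = 33 m
13–16 s: |-5| × 3 = 15 m
Total distance = 90 m

90 m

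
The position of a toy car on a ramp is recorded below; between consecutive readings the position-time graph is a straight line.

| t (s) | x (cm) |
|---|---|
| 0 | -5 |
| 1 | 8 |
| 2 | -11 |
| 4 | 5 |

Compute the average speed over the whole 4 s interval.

Average speed = (total path length)/(elapsed time); on a piecewise-linear x-t graph the path length is Σ|Δx|.
0–1 s: |Δx| = |8 − -5| = 13 cm
1–2 s: |Δx| = |-11 − 8| = 19 cm
2–4 s: |Δx| = |5 − -11| = 16 cm
Total path = 48 cm; average speed = 48/4 = 12 cm/s.

12 cm/s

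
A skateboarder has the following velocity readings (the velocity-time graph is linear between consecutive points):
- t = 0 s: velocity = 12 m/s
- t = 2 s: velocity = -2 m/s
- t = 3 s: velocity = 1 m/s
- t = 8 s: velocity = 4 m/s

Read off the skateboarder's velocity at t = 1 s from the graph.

5 m/s

On 0–2 s the graph is linear from 12 to -2 m/s: v(1) = 12 + (-2 − 12)·(1 − 0)/(2 − 0) = 5 m/s.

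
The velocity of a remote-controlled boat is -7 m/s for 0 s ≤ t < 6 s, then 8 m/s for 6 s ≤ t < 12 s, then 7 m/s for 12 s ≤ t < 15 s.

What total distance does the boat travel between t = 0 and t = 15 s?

Distance (not displacement) is the total path length: add the absolute areas under v-t.
0–6 s: |-7| × 6 = 42 m
6–12 s: |8| × 6 = 48 m
12–15 s: |7| × 3 = 21 m
Total distance = 111 m

111 m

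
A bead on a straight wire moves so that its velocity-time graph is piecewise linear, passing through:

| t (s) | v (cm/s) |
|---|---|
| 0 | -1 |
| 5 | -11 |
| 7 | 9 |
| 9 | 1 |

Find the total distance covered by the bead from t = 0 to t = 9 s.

Distance (not displacement) is the total path length: add the absolute areas under v-t.
0–5 s: |½(-1 + -11)(5)| = 30 cm
5–7 s: v = 0 at t = 6.1 s; triangle areas 6.05 + 4.05 = 10.1 cm
7–9 s: |½(9 + 1)(2)| = 10 cm
Total distance = 50.1 cm

50.1 cm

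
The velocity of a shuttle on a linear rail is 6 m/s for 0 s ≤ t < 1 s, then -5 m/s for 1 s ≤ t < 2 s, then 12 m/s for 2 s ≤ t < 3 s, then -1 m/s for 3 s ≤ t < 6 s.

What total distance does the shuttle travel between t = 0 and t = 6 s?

26 m

Distance (not displacement) is the total path length: add the absolute areas under v-t.
0–1 s: |6| × 1 = 6 m
1–2 s: |-5| × 1 = 5 m
2–3 s: |12| × 1 = 12 m
3–6 s: |-1| × 3 = 3 m
Total distance = 26 m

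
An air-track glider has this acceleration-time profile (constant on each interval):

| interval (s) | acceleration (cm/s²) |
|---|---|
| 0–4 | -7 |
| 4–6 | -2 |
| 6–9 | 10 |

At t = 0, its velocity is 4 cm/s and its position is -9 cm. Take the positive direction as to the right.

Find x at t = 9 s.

-140 cm

On each constant-a segment, Δv = aΔt and Δx = v₀Δt + ½aΔt²; chain segment to segment.
0–4 s: v starts 4 cm/s; Δx = 4·4 + ½·-7·4² = -40 cm; v ends -24 cm/s.
4–6 s: v starts -24 cm/s; Δx = -24·2 + ½·-2·2² = -52 cm; v ends -28 cm/s.
6–9 s: v starts -28 cm/s; Δx = -28·3 + ½·10·3² = -39 cm; v ends 2 cm/s.
x(9) = -9 + Σ Δx = -140 cm.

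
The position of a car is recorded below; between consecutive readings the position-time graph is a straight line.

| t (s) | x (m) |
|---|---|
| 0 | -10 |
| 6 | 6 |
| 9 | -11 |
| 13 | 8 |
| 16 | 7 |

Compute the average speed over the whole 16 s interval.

Average speed = (total path length)/(elapsed time); on a piecewise-linear x-t graph the path length is Σ|Δx|.
0–6 s: |Δx| = |6 − -10| = 16 m
6–9 s: |Δx| = |-11 − 6| = 17 m
9–13 s: |Δx| = |8 − -11| = 19 m
13–16 s: |Δx| = |7 − 8| = 1 m
Total path = 53 m; average speed = 53/16 = 3.3125 m/s.

3.3125 m/s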